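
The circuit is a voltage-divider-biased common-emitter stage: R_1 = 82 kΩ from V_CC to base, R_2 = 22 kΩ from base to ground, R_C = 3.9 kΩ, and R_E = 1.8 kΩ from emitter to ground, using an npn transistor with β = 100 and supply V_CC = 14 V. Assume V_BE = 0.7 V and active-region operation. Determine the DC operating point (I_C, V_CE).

I_C ≈ 1.1 mA, V_CE ≈ 7.5 V

Thevenize the base divider: V_Th = V_CC·R_2/(R_1+R_2) = 14×22/104 = 2.96 V, R_Th = R_1‖R_2 = 17.3 kΩ.
Base-emitter loop: V_Th = I_B·R_Th + V_BE + (β+1)I_B·R_E, so I_B = (2.96 − 0.7) / (17.3 + 101×1.8) = 0.0114 mA.
I_C = β·I_B = 100×0.0114 = 1.14 mA, and I_E = (β+1)I_B = 1.15 mA.
V_CE = V_CC − I_C·R_C − I_E·R_E = 14 − 1.14×3.9 − 1.15×1.8 = 7.51 V.
V_CE = 7.51 V > 0.2 V confirms active-region operation.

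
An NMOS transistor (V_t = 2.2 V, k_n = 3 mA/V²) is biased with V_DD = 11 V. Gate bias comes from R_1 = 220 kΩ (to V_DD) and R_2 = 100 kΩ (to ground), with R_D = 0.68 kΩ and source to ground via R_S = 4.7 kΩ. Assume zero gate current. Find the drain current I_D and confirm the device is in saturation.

V_G = V_DD·R_2/(R_1+R_2) = 11×100/320 = 3.44 V.
Assume saturation: I_D = (k_n/2)(V_GS − V_t)² with V_GS = V_G − I_D·R_S = 3.44 − 4.7·I_D.
Substituting gives 33.1·I_D² − 18.4·I_D + 2.3 = 0, with roots I_D = 0.188 or 0.369 mA.
The root I_D = 0.369 mA gives V_GS = 1.7 V ≤ V_t, so take I_D = 0.188 mA.
Then V_GS = 2.55 V and V_DS = V_DD − I_D(R_D+R_S) = 11 − 0.188×5.38 = 9.99 V.
Saturation requires V_DS ≥ V_GS − V_t = 0.354 V; 9.99 ≥ 0.354 ✓.

I_D ≈ 0.19 mA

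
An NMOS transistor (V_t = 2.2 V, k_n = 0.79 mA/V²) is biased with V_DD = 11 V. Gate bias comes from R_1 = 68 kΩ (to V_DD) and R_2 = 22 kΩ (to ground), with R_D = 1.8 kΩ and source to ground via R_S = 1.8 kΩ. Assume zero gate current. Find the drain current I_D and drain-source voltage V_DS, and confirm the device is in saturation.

V_G = V_DD·R_2/(R_1+R_2) = 11×22/90 = 2.69 V.
Assume saturation: I_D = (k_n/2)(V_GS − V_t)² with V_GS = V_G − I_D·R_S = 2.69 − 1.8·I_D.
Substituting gives 1.28·I_D² − 1.7·I_D + 0.0944 = 0, with roots I_D = 0.0583 or 1.27 mA.
The root I_D = 1.27 mA gives V_GS = 0.409 V ≤ V_t, so take I_D = 0.0583 mA.
Then V_GS = 2.58 V and V_DS = V_DD − I_D(R_D+R_S) = 11 − 0.0583×3.6 = 10.8 V.
Saturation requires V_DS ≥ V_GS − V_t = 0.384 V; 10.8 ≥ 0.384 ✓.

I_D ≈ 0.058 mA, V_DS ≈ 11 V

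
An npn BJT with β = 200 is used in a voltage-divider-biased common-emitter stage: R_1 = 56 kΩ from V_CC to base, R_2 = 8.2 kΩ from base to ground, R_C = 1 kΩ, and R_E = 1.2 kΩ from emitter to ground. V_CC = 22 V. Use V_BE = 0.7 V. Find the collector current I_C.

Thevenize the base divider: V_Th = V_CC·R_2/(R_1+R_2) = 22×8.2/64.2 = 2.81 V, R_Th = R_1‖R_2 = 7.15 kΩ.
Base-emitter loop: V_Th = I_B·R_Th + V_BE + (β+1)I_B·R_E, so I_B = (2.81 − 0.7) / (7.15 + 201×1.2) = 0.0085 mA.
I_C = β·I_B = 200×0.0085 = 1.7 mA, and I_E = (β+1)I_B = 1.71 mA.
V_CE = V_CC − I_C·R_C − I_E·R_E = 22 − 1.7×1 − 1.71×1.2 = 18.3 V.
V_CE = 18.3 V > 0.2 V confirms active-region operation.

I_C ≈ 1.7 mA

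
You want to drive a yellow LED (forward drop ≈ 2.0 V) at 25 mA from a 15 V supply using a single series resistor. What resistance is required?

The resistor drops V_S − V_D = 15 − 2.0 = 13 V at 25 mA.
R = 13 V / 25 mA = 0.52 kΩ.

R ≈ 0.52 kΩ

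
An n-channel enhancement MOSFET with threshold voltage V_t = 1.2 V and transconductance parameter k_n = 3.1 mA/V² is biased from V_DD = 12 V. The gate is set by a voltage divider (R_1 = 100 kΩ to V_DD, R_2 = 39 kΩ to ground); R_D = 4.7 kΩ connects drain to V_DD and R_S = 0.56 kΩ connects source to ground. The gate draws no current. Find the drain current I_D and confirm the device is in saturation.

V_G = V_DD·R_2/(R_1+R_2) = 12×39/139 = 3.37 V.
Assume saturation: I_D = (k_n/2)(V_GS − V_t)² with V_GS = V_G − I_D·R_S = 3.37 − 0.56·I_D.
Substituting gives 0.486·I_D² − 4.76·I_D + 7.28 = 0, with roots I_D = 1.9 or 7.9 mA.
The root I_D = 7.9 mA gives V_GS = -1.06 V ≤ V_t, so take I_D = 1.9 mA.
Then V_GS = 2.31 V and V_DS = V_DD − I_D(R_D+R_S) = 12 − 1.9×5.26 = 2.03 V.
Saturation requires V_DS ≥ V_GS − V_t = 1.11 V; 2.03 ≥ 1.11 ✓.

I_D ≈ 1.9 mA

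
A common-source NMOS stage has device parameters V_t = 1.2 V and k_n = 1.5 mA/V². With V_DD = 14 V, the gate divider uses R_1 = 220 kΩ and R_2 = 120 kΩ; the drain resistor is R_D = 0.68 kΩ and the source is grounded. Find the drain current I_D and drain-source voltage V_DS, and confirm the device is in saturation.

I_D ≈ 10 mA, V_DS ≈ 6.9 V

V_G = V_DD·R_2/(R_1+R_2) = 14×120/340 = 4.94 V. With the source grounded, V_GS = V_G = 4.94 V.
Assume saturation: I_D = (k_n/2)(V_GS − V_t)² = (1.5/2)×(4.94 − 1.2)² = 0.75×3.74² = 10.5 mA.
V_DS = V_DD − I_D·R_D = 14 − 10.5×0.68 = 6.86 V.
Saturation requires V_DS ≥ V_GS − V_t = 3.74 V; 6.86 ≥ 3.74 ✓.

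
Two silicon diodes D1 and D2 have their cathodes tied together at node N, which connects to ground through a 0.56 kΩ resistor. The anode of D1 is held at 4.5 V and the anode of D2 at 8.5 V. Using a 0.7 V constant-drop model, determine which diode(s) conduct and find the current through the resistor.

Only D2 conducts; I_R ≈ 14 mA

Assume both conduct. Then node N would need to be at both 4.5−0.7 = 3.8 V and 8.5−0.7 = 7.8 V, which is impossible.
Assume only D2 conducts: V_N = 8.5 − 0.7 = 7.8 V, so I_R = 7.8/0.56 = 13.9 mA.
Check D1: its anode-to-cathode voltage is 4.5 − 7.8 = -3.3 V < 0.7 V, so it is off. The assumption is consistent.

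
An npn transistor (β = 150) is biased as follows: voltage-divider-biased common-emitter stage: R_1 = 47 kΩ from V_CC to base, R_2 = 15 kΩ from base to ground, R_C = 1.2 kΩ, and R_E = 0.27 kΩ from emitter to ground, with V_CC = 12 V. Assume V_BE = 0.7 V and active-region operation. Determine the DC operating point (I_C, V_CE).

I_C ≈ 6.3 mA, V_CE ≈ 2.7 V

Thevenize the base divider: V_Th = V_CC·R_2/(R_1+R_2) = 12×15/62 = 2.9 V, R_Th = R_1‖R_2 = 11.4 kΩ.
Base-emitter loop: V_Th = I_B·R_Th + V_BE + (β+1)I_B·R_E, so I_B = (2.9 − 0.7) / (11.4 + 151×0.27) = 0.0423 mA.
I_C = β·I_B = 150×0.0423 = 6.34 mA, and I_E = (β+1)I_B = 6.38 mA.
V_CE = V_CC − I_C·R_C − I_E·R_E = 12 − 6.34×1.2 − 6.38×0.27 = 2.67 V.
V_CE = 2.67 V > 0.2 V confirms active-region operation.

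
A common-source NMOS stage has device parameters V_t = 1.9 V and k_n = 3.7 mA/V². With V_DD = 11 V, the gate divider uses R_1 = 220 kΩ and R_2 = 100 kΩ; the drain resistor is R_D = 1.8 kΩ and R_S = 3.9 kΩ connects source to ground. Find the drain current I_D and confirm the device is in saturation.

V_G = V_DD·R_2/(R_1+R_2) = 11×100/320 = 3.44 V.
Assume saturation: I_D = (k_n/2)(V_GS − V_t)² with V_GS = V_G − I_D·R_S = 3.44 − 3.9·I_D.
Substituting gives 28.1·I_D² − 23.2·I_D + 4.37 = 0, with roots I_D = 0.292 or 0.532 mA.
The root I_D = 0.532 mA gives V_GS = 1.36 V ≤ V_t, so take I_D = 0.292 mA.
Then V_GS = 2.3 V and V_DS = V_DD − I_D(R_D+R_S) = 11 − 0.292×5.7 = 9.33 V.
Saturation requires V_DS ≥ V_GS − V_t = 0.397 V; 9.33 ≥ 0.397 ✓.

I_D ≈ 0.29 mA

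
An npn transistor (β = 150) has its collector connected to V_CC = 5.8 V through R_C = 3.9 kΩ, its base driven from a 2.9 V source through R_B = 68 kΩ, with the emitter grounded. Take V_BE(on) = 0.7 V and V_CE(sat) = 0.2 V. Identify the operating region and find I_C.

saturation; I_C ≈ 1.4 mA

Assume active: I_B = (2.9 − 0.7)/68 = 0.0324 mA, giving I_C = β·I_B = 4.85 mA.
But then V_CE = 5.8 − 4.85×3.9 = -13.1 V < V_CE(sat) = 0.2 V — impossible in the active region.
So the transistor is saturated. With V_CE = 0.2 V, I_C = (V_CC − 0.2)/R_C = 5.6/3.9 = 1.44 mA.
Check: β·I_B = 4.85 mA > I_C = 1.44 mA, confirming saturation.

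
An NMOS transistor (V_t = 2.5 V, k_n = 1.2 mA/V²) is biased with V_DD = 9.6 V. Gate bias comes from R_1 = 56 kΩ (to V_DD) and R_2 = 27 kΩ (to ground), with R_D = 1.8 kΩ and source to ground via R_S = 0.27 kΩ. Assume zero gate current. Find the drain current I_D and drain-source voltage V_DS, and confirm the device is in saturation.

I_D ≈ 0.2 mA, V_DS ≈ 9.2 V

V_G = V_DD·R_2/(R_1+R_2) = 9.6×27/83 = 3.12 V.
Assume saturation: I_D = (k_n/2)(V_GS − V_t)² with V_GS = V_G − I_D·R_S = 3.12 − 0.27·I_D.
Substituting gives 0.0437·I_D² − 1.2·I_D + 0.233 = 0, with roots I_D = 0.195 or 27.3 mA.
The root I_D = 27.3 mA gives V_GS = -4.24 V ≤ V_t, so take I_D = 0.195 mA.
Then V_GS = 3.07 V and V_DS = V_DD − I_D(R_D+R_S) = 9.6 − 0.195×2.07 = 9.2 V.
Saturation requires V_DS ≥ V_GS − V_t = 0.57 V; 9.2 ≥ 0.57 ✓.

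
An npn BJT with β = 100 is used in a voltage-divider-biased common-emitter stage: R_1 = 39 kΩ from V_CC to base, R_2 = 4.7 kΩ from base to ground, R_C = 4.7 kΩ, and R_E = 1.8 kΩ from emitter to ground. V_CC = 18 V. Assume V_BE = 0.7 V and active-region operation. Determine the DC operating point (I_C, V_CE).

I_C ≈ 0.66 mA, V_CE ≈ 14 V

Thevenize the base divider: V_Th = V_CC·R_2/(R_1+R_2) = 18×4.7/43.7 = 1.94 V, R_Th = R_1‖R_2 = 4.19 kΩ.
Base-emitter loop: V_Th = I_B·R_Th + V_BE + (β+1)I_B·R_E, so I_B = (1.94 − 0.7) / (4.19 + 101×1.8) = 0.00664 mA.
I_C = β·I_B = 100×0.00664 = 0.664 mA, and I_E = (β+1)I_B = 0.671 mA.
V_CE = V_CC − I_C·R_C − I_E·R_E = 18 − 0.664×4.7 − 0.671×1.8 = 13.7 V.
V_CE = 13.7 V > 0.2 V confirms active-region operation.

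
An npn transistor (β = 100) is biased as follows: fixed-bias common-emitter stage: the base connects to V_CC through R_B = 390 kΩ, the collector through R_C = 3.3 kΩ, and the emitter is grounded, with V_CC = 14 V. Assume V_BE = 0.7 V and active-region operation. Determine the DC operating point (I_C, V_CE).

Base loop: V_CC = I_B·R_B + V_BE, so I_B = (14 − 0.7)/390 kΩ = 0.0341 mA.
In the active region I_C = β·I_B = 100 × 0.0341 = 3.41 mA.
Collector loop: V_CE = V_CC − I_C·R_C = 14 − 3.41×3.3 = 2.75 V.
Since V_CE = 2.75 V > V_CE(sat) ≈ 0.2 V, the transistor is in the active region as assumed.

I_C ≈ 3.4 mA, V_CE ≈ 2.7 V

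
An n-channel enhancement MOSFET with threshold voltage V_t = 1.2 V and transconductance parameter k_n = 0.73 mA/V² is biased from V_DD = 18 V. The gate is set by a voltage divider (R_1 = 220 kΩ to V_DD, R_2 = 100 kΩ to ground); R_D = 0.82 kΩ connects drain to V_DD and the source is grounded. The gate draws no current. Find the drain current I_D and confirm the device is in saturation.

I_D ≈ 7.1 mA

V_G = V_DD·R_2/(R_1+R_2) = 18×100/320 = 5.62 V. With the source grounded, V_GS = V_G = 5.62 V.
Assume saturation: I_D = (k_n/2)(V_GS − V_t)² = (0.73/2)×(5.62 − 1.2)² = 0.365×4.42² = 7.15 mA.
V_DS = V_DD − I_D·R_D = 18 − 7.15×0.82 = 12.1 V.
Saturation requires V_DS ≥ V_GS − V_t = 4.42 V; 12.1 ≥ 4.42 ✓.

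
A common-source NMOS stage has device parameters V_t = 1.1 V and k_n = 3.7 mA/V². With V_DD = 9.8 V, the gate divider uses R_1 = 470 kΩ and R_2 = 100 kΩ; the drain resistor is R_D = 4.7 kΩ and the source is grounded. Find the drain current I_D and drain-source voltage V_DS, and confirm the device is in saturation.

V_G = V_DD·R_2/(R_1+R_2) = 9.8×100/570 = 1.72 V. With the source grounded, V_GS = V_G = 1.72 V.
Assume saturation: I_D = (k_n/2)(V_GS − V_t)² = (3.7/2)×(1.72 − 1.1)² = 1.85×0.619² = 0.71 mA.
V_DS = V_DD − I_D·R_D = 9.8 − 0.71×4.7 = 6.47 V.
Saturation requires V_DS ≥ V_GS − V_t = 0.619 V; 6.47 ≥ 0.619 ✓.

I_D ≈ 0.71 mA, V_DS ≈ 6.5 V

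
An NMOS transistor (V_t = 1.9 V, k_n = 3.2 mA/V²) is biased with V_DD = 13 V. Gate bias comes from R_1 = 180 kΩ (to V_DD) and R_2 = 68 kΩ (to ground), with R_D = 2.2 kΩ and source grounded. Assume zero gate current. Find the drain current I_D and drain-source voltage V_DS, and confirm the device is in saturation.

I_D ≈ 4.4 mA, V_DS ≈ 3.2 V

V_G = V_DD·R_2/(R_1+R_2) = 13×68/248 = 3.56 V. With the source grounded, V_GS = V_G = 3.56 V.
Assume saturation: I_D = (k_n/2)(V_GS − V_t)² = (3.2/2)×(3.56 − 1.9)² = 1.6×1.66² = 4.43 mA.
V_DS = V_DD − I_D·R_D = 13 − 4.43×2.2 = 3.25 V.
Saturation requires V_DS ≥ V_GS − V_t = 1.66 V; 3.25 ≥ 1.66 ✓.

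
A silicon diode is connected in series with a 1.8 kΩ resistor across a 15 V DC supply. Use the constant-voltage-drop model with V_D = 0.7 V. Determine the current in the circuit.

I ≈ 7.9 mA

KVL around the loop: 15 = V_D + I·R = 0.7 + I × 1.8 kΩ.
So I = (15 − 0.7) / 1.8 kΩ = 14.3 / 1.8 = 7.94 mA.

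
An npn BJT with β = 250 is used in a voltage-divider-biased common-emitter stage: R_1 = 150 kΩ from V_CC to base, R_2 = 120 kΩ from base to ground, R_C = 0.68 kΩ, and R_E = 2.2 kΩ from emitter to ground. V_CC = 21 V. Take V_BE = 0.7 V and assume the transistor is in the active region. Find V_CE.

V_CE ≈ 11 V

Thevenize the base divider: V_Th = V_CC·R_2/(R_1+R_2) = 21×120/270 = 9.33 V, R_Th = R_1‖R_2 = 66.7 kΩ.
Base-emitter loop: V_Th = I_B·R_Th + V_BE + (β+1)I_B·R_E, so I_B = (9.33 − 0.7) / (66.7 + 251×2.2) = 0.014 mA.
I_C = β·I_B = 250×0.014 = 3.49 mA, and I_E = (β+1)I_B = 3.5 mA.
V_CE = V_CC − I_C·R_C − I_E·R_E = 21 − 3.49×0.68 − 3.5×2.2 = 10.9 V.
V_CE = 10.9 V > 0.2 V confirms active-region operation.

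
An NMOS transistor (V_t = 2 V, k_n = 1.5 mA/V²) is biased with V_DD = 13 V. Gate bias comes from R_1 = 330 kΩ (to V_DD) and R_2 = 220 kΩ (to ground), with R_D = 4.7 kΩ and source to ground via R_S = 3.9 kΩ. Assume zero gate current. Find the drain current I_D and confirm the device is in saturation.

I_D ≈ 0.59 mA

V_G = V_DD·R_2/(R_1+R_2) = 13×220/550 = 5.2 V.
Assume saturation: I_D = (k_n/2)(V_GS − V_t)² with V_GS = V_G − I_D·R_S = 5.2 − 3.9·I_D.
Substituting gives 11.4·I_D² − 19.7·I_D + 7.68 = 0, with roots I_D = 0.593 or 1.14 mA.
The root I_D = 1.14 mA gives V_GS = 0.769 V ≤ V_t, so take I_D = 0.593 mA.
Then V_GS = 2.89 V and V_DS = V_DD − I_D(R_D+R_S) = 13 − 0.593×8.6 = 7.9 V.
Saturation requires V_DS ≥ V_GS − V_t = 0.889 V; 7.9 ≥ 0.889 ✓.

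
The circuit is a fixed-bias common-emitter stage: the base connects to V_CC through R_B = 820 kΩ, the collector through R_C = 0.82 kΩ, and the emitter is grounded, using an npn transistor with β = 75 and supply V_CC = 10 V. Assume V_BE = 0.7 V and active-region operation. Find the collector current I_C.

Base loop: V_CC = I_B·R_B + V_BE, so I_B = (10 − 0.7)/820 kΩ = 0.0113 mA.
In the active region I_C = β·I_B = 75 × 0.0113 = 0.851 mA.
Collector loop: V_CE = V_CC − I_C·R_C = 10 − 0.851×0.82 = 9.3 V.
Since V_CE = 9.3 V > V_CE(sat) ≈ 0.2 V, the transistor is in the active region as assumed.

I_C ≈ 0.85 mA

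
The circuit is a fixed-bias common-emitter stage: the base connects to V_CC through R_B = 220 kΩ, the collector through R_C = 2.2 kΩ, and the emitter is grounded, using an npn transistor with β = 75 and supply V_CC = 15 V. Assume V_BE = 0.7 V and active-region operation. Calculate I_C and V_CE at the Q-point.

Base loop: V_CC = I_B·R_B + V_BE, so I_B = (15 − 0.7)/220 kΩ = 0.065 mA.
In the active region I_C = β·I_B = 75 × 0.065 = 4.88 mA.
Collector loop: V_CE = V_CC − I_C·R_C = 15 − 4.88×2.2 = 4.27 V.
Since V_CE = 4.27 V > V_CE(sat) ≈ 0.2 V, the transistor is in the active region as assumed.

I_C ≈ 4.9 mA, V_CE ≈ 4.3 V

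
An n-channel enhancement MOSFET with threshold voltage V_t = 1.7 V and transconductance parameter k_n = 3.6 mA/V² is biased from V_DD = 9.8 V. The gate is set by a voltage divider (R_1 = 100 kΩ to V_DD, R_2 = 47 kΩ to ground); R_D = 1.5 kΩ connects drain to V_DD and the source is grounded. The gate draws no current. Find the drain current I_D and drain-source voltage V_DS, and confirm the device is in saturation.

V_G = V_DD·R_2/(R_1+R_2) = 9.8×47/147 = 3.13 V. With the source grounded, V_GS = V_G = 3.13 V.
Assume saturation: I_D = (k_n/2)(V_GS − V_t)² = (3.6/2)×(3.13 − 1.7)² = 1.8×1.43² = 3.7 mA.
V_DS = V_DD − I_D·R_D = 9.8 − 3.7×1.5 = 4.25 V.
Saturation requires V_DS ≥ V_GS − V_t = 1.43 V; 4.25 ≥ 1.43 ✓.

I_D ≈ 3.7 mA, V_DS ≈ 4.3 V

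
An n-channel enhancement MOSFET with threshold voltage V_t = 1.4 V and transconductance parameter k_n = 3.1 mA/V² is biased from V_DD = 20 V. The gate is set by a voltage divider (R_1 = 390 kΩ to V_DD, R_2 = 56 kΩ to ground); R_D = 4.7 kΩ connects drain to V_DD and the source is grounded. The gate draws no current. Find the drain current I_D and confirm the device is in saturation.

I_D ≈ 1.9 mA

V_G = V_DD·R_2/(R_1+R_2) = 20×56/446 = 2.51 V. With the source grounded, V_GS = V_G = 2.51 V.
Assume saturation: I_D = (k_n/2)(V_GS − V_t)² = (3.1/2)×(2.51 − 1.4)² = 1.55×1.11² = 1.91 mA.
V_DS = V_DD − I_D·R_D = 20 − 1.91×4.7 = 11 V.
Saturation requires V_DS ≥ V_GS − V_t = 1.11 V; 11 ≥ 1.11 ✓.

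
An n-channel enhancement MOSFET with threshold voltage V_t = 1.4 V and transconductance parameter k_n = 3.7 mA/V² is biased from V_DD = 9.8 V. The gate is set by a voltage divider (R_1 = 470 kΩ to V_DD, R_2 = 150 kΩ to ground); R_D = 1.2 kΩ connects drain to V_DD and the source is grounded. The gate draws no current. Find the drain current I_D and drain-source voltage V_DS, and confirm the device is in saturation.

I_D ≈ 1.7 mA, V_DS ≈ 7.7 V

V_G = V_DD·R_2/(R_1+R_2) = 9.8×150/620 = 2.37 V. With the source grounded, V_GS = V_G = 2.37 V.
Assume saturation: I_D = (k_n/2)(V_GS − V_t)² = (3.7/2)×(2.37 − 1.4)² = 1.85×0.971² = 1.74 mA.
V_DS = V_DD − I_D·R_D = 9.8 − 1.74×1.2 = 7.71 V.
Saturation requires V_DS ≥ V_GS − V_t = 0.971 V; 7.71 ≥ 0.971 ✓.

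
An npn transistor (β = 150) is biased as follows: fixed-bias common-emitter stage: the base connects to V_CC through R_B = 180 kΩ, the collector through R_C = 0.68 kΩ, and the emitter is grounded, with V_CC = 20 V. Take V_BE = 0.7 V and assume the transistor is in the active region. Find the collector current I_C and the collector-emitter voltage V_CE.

Base loop: V_CC = I_B·R_B + V_BE, so I_B = (20 − 0.7)/180 kΩ = 0.107 mA.
In the active region I_C = β·I_B = 150 × 0.107 = 16.1 mA.
Collector loop: V_CE = V_CC − I_C·R_C = 20 − 16.1×0.68 = 9.06 V.
Since V_CE = 9.06 V > V_CE(sat) ≈ 0.2 V, the transistor is in the active region as assumed.

I_C ≈ 16 mA, V_CE ≈ 9.1 V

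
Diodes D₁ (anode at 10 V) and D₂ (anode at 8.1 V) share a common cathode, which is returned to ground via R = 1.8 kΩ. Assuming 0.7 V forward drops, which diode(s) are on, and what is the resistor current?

Assume both conduct. Then node N would need to be at both 10−0.7 = 9.3 V and 8.1−0.7 = 7.4 V, which is impossible.
Assume only D₁ conducts: V_N = 10 − 0.7 = 9.3 V, so I_R = 9.3/1.8 = 5.17 mA.
Check D₂: its anode-to-cathode voltage is 8.1 − 9.3 = -1.2 V < 0.7 V, so it is off. The assumption is consistent.

Only D₁ conducts; I_R ≈ 5.2 mA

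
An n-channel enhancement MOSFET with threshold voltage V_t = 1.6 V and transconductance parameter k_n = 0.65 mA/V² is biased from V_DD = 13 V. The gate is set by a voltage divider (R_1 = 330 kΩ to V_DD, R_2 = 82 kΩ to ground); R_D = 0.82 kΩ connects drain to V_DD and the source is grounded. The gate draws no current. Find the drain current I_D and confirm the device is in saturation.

I_D ≈ 0.32 mA

V_G = V_DD·R_2/(R_1+R_2) = 13×82/412 = 2.59 V. With the source grounded, V_GS = V_G = 2.59 V.
Assume saturation: I_D = (k_n/2)(V_GS − V_t)² = (0.65/2)×(2.59 − 1.6)² = 0.325×0.987² = 0.317 mA.
V_DS = V_DD − I_D·R_D = 13 − 0.317×0.82 = 12.7 V.
Saturation requires V_DS ≥ V_GS − V_t = 0.987 V; 12.7 ≥ 0.987 ✓.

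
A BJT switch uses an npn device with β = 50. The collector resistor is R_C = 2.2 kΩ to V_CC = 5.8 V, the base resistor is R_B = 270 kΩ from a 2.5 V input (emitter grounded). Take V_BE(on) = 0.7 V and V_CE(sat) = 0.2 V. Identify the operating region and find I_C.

active; I_C ≈ 0.33 mA

Assume active. Base-emitter loop: I_B = (V_BB − V_BE)/R_B = (2.5 − 0.7)/270 = 0.00667 mA.
I_C = β·I_B = 50×0.00667 = 0.333 mA.
V_CE = V_CC − I_C·R_C = 5.8 − 0.333×2.2 = 5.07 V > V_CE(sat), so the active-region assumption holds.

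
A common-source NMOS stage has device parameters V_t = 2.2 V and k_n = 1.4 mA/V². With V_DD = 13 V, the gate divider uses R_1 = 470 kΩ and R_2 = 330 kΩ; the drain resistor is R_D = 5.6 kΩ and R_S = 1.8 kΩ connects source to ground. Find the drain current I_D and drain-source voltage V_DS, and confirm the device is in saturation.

I_D ≈ 1.1 mA, V_DS ≈ 5.1 V

V_G = V_DD·R_2/(R_1+R_2) = 13×330/800 = 5.36 V.
Assume saturation: I_D = (k_n/2)(V_GS − V_t)² with V_GS = V_G − I_D·R_S = 5.36 − 1.8·I_D.
Substituting gives 2.27·I_D² − 8.97·I_D + 7 = 0, with roots I_D = 1.07 or 2.88 mA.
The root I_D = 2.88 mA gives V_GS = 0.17 V ≤ V_t, so take I_D = 1.07 mA.
Then V_GS = 3.44 V and V_DS = V_DD − I_D(R_D+R_S) = 13 − 1.07×7.4 = 5.08 V.
Saturation requires V_DS ≥ V_GS − V_t = 1.24 V; 5.08 ≥ 1.24 ✓.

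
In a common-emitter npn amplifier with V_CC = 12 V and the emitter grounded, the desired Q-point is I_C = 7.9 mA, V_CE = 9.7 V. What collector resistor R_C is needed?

R_C ≈ 0.29 kΩ

Collector loop: V_CC = I_C·R_C + V_CE.
R_C = (V_CC − V_CE)/I_C = (12 − 9.7)/7.9 = 0.291 kΩ.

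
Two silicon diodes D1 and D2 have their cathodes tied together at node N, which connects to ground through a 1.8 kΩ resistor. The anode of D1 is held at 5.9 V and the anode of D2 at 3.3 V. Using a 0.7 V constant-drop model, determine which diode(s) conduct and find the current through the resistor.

Assume both conduct. Then node N would need to be at both 5.9−0.7 = 5.2 V and 3.3−0.7 = 2.6 V, which is impossible.
Assume only D1 conducts: V_N = 5.9 − 0.7 = 5.2 V, so I_R = 5.2/1.8 = 2.89 mA.
Check D2: its anode-to-cathode voltage is 3.3 − 5.2 = -1.9 V < 0.7 V, so it is off. The assumption is consistent.

Only D1 conducts; I_R ≈ 2.9 mA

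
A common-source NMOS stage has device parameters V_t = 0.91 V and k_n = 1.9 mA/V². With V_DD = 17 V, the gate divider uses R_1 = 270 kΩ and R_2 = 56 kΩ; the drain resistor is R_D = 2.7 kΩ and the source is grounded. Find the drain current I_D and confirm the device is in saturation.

V_G = V_DD·R_2/(R_1+R_2) = 17×56/326 = 2.92 V. With the source grounded, V_GS = V_G = 2.92 V.
Assume saturation: I_D = (k_n/2)(V_GS − V_t)² = (1.9/2)×(2.92 − 0.91)² = 0.95×2.01² = 3.84 mA.
V_DS = V_DD − I_D·R_D = 17 − 3.84×2.7 = 6.63 V.
Saturation requires V_DS ≥ V_GS − V_t = 2.01 V; 6.63 ≥ 2.01 ✓.

I_D ≈ 3.8 mA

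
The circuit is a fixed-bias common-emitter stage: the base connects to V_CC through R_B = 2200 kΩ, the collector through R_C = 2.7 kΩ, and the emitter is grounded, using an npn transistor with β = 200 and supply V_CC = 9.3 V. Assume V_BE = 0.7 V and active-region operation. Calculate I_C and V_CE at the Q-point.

I_C ≈ 0.78 mA, V_CE ≈ 7.2 V

Base loop: V_CC = I_B·R_B + V_BE, so I_B = (9.3 − 0.7)/2200 kΩ = 0.00391 mA.
In the active region I_C = β·I_B = 200 × 0.00391 = 0.782 mA.
Collector loop: V_CE = V_CC − I_C·R_C = 9.3 − 0.782×2.7 = 7.19 V.
Since V_CE = 7.19 V > V_CE(sat) ≈ 0.2 V, the transistor is in the active region as assumed.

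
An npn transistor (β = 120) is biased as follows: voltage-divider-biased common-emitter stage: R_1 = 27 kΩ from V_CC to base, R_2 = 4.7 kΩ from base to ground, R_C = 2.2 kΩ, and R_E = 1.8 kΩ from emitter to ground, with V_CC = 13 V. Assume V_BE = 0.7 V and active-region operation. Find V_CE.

V_CE ≈ 10 V

Thevenize the base divider: V_Th = V_CC·R_2/(R_1+R_2) = 13×4.7/31.7 = 1.93 V, R_Th = R_1‖R_2 = 4 kΩ.
Base-emitter loop: V_Th = I_B·R_Th + V_BE + (β+1)I_B·R_E, so I_B = (1.93 − 0.7) / (4 + 121×1.8) = 0.00553 mA.
I_C = β·I_B = 120×0.00553 = 0.664 mA, and I_E = (β+1)I_B = 0.67 mA.
V_CE = V_CC − I_C·R_C − I_E·R_E = 13 − 0.664×2.2 − 0.67×1.8 = 10.3 V.
V_CE = 10.3 V > 0.2 V confirms active-region operation.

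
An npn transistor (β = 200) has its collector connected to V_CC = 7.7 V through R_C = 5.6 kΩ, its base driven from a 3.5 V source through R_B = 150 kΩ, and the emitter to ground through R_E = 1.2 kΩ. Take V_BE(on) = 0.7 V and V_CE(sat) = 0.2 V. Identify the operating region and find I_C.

saturation; I_C ≈ 1.1 mA

Assume active: I_B = (3.5 − 0.7)/(150 + 201×1.2) = 0.00716 mA, I_C = β·I_B = 1.43 mA.
Then V_CE = 7.7 − 1.43×5.6 − 1.44×1.2 = -2.04 V < 0.2 V — the active assumption fails.
Re-solve with V_CE = 0.2 V. KCL at the emitter: V_E/R_E = (V_BB−0.7−V_E)/R_B + (V_CC−0.2−V_E)/R_C, giving V_E = 1.33 V.
I_C = (V_CC − 0.2 − V_E)/R_C = (7.5 − 1.33)/5.6 = 1.1 mA.
Check: I_B = (2.8 − 1.33)/150 = 0.00978 mA, and β·I_B = 1.96 mA > I_C, confirming saturation.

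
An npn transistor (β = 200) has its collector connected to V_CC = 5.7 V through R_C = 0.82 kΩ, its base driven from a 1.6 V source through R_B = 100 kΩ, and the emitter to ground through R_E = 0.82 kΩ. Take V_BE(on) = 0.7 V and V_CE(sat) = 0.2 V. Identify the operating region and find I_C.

Assume active. Base-emitter loop: I_B = (V_BB − V_BE)/(R_B + (β+1)R_E) = (1.6 − 0.7)/(100 + 201×0.82) = 0.0034 mA.
I_C = β·I_B = 200×0.0034 = 0.68 mA.
V_CE = V_CC − I_C·R_C − I_E·R_E = 5.7 − 0.68×0.82 − 0.683×0.82 = 4.58 V > V_CE(sat), so the active-region assumption holds.

active; I_C ≈ 0.68 mA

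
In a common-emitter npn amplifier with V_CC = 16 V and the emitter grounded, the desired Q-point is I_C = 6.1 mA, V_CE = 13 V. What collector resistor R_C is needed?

Collector loop: V_CC = I_C·R_C + V_CE.
R_C = (V_CC − V_CE)/I_C = (16 − 13)/6.1 = 0.492 kΩ.

R_C ≈ 0.49 kΩ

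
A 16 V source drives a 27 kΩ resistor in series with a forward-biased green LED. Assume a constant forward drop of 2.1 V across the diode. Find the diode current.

KVL around the loop: 16 = V_D + I·R = 2.1 + I × 27 kΩ.
So I = (16 − 2.1) / 27 kΩ = 13.9 / 27 = 0.515 mA.

I ≈ 0.51 mA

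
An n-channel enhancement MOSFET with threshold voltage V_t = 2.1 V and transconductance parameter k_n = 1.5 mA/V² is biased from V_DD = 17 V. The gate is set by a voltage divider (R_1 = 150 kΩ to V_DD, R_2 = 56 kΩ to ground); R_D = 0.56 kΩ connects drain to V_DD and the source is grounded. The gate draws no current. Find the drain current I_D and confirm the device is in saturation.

V_G = V_DD·R_2/(R_1+R_2) = 17×56/206 = 4.62 V. With the source grounded, V_GS = V_G = 4.62 V.
Assume saturation: I_D = (k_n/2)(V_GS − V_t)² = (1.5/2)×(4.62 − 2.1)² = 0.75×2.52² = 4.77 mA.
V_DS = V_DD − I_D·R_D = 17 − 4.77×0.56 = 14.3 V.
Saturation requires V_DS ≥ V_GS − V_t = 2.52 V; 14.3 ≥ 2.52 ✓.

I_D ≈ 4.8 mA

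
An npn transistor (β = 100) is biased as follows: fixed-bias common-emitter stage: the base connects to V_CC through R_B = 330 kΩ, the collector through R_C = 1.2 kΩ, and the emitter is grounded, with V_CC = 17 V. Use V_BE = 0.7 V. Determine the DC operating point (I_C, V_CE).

I_C ≈ 4.9 mA, V_CE ≈ 11 V

Base loop: V_CC = I_B·R_B + V_BE, so I_B = (17 − 0.7)/330 kΩ = 0.0494 mA.
In the active region I_C = β·I_B = 100 × 0.0494 = 4.94 mA.
Collector loop: V_CE = V_CC − I_C·R_C = 17 − 4.94×1.2 = 11.1 V.
Since V_CE = 11.1 V > V_CE(sat) ≈ 0.2 V, the transistor is in the active region as assumed.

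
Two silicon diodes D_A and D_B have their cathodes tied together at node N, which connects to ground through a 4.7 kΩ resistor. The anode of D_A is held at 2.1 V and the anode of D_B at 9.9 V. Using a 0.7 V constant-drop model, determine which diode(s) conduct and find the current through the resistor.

Only D_B conducts; I_R ≈ 2 mA

Assume both conduct. Then node N would need to be at both 2.1−0.7 = 1.4 V and 9.9−0.7 = 9.2 V, which is impossible.
Assume only D_B conducts: V_N = 9.9 − 0.7 = 9.2 V, so I_R = 9.2/4.7 = 1.96 mA.
Check D_A: its anode-to-cathode voltage is 2.1 − 9.2 = -7.1 V < 0.7 V, so it is off. The assumption is consistent.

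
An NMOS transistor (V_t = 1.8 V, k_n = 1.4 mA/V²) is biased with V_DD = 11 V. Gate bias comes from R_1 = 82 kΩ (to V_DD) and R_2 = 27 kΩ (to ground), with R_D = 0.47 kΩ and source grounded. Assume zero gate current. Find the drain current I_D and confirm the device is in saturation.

I_D ≈ 0.6 mA

V_G = V_DD·R_2/(R_1+R_2) = 11×27/109 = 2.72 V. With the source grounded, V_GS = V_G = 2.72 V.
Assume saturation: I_D = (k_n/2)(V_GS − V_t)² = (1.4/2)×(2.72 − 1.8)² = 0.7×0.925² = 0.599 mA.
V_DS = V_DD − I_D·R_D = 11 − 0.599×0.47 = 10.7 V.
Saturation requires V_DS ≥ V_GS − V_t = 0.925 V; 10.7 ≥ 0.925 ✓.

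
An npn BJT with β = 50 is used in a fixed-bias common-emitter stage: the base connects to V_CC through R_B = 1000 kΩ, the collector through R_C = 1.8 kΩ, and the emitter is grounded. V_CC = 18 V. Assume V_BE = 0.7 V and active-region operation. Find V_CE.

V_CE ≈ 16 V

Base loop: V_CC = I_B·R_B + V_BE, so I_B = (18 − 0.7)/1000 kΩ = 0.0173 mA.
In the active region I_C = β·I_B = 50 × 0.0173 = 0.865 mA.
Collector loop: V_CE = V_CC − I_C·R_C = 18 − 0.865×1.8 = 16.4 V.
Since V_CE = 16.4 V > V_CE(sat) ≈ 0.2 V, the transistor is in the active region as assumed.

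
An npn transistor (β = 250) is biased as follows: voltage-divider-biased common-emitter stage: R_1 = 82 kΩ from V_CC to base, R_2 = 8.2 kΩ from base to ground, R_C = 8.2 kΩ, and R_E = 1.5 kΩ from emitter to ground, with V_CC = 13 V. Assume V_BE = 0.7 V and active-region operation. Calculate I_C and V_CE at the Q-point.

Thevenize the base divider: V_Th = V_CC·R_2/(R_1+R_2) = 13×8.2/90.2 = 1.18 V, R_Th = R_1‖R_2 = 7.45 kΩ.
Base-emitter loop: V_Th = I_B·R_Th + V_BE + (β+1)I_B·R_E, so I_B = (1.18 − 0.7) / (7.45 + 251×1.5) = 0.00125 mA.
I_C = β·I_B = 250×0.00125 = 0.314 mA, and I_E = (β+1)I_B = 0.315 mA.
V_CE = V_CC − I_C·R_C − I_E·R_E = 13 − 0.314×8.2 − 0.315×1.5 = 9.96 V.
V_CE = 9.96 V > 0.2 V confirms active-region operation.

I_C ≈ 0.31 mA, V_CE ≈ 10 V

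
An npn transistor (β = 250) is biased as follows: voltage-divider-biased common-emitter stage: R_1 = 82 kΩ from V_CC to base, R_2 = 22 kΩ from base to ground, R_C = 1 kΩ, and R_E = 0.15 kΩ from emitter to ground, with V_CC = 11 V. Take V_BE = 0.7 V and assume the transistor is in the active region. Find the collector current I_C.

I_C ≈ 7.4 mA

Thevenize the base divider: V_Th = V_CC·R_2/(R_1+R_2) = 11×22/104 = 2.33 V, R_Th = R_1‖R_2 = 17.3 kΩ.
Base-emitter loop: V_Th = I_B·R_Th + V_BE + (β+1)I_B·R_E, so I_B = (2.33 − 0.7) / (17.3 + 251×0.15) = 0.0296 mA.
I_C = β·I_B = 250×0.0296 = 7.4 mA, and I_E = (β+1)I_B = 7.43 mA.
V_CE = V_CC − I_C·R_C − I_E·R_E = 11 − 7.4×1 − 7.43×0.15 = 2.49 V.
V_CE = 2.49 V > 0.2 V confirms active-region operation.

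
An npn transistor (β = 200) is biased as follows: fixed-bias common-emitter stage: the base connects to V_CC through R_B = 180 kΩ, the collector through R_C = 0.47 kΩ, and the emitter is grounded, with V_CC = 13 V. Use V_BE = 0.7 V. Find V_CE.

V_CE ≈ 6.6 V

Base loop: V_CC = I_B·R_B + V_BE, so I_B = (13 − 0.7)/180 kΩ = 0.0683 mA.
In the active region I_C = β·I_B = 200 × 0.0683 = 13.7 mA.
Collector loop: V_CE = V_CC − I_C·R_C = 13 − 13.7×0.47 = 6.58 V.
Since V_CE = 6.58 V > V_CE(sat) ≈ 0.2 V, the transistor is in the active region as assumed.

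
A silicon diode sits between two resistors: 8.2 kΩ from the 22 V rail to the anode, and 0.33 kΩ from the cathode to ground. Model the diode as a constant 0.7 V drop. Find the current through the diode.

I ≈ 2.5 mA

The two resistors are in series with the diode, so KVL gives 22 = I·8.2 + 0.7 + I·0.33.
I = (22 − 0.7) / (8.2 + 0.33) kΩ = 21.3 / 8.53 = 2.5 mA.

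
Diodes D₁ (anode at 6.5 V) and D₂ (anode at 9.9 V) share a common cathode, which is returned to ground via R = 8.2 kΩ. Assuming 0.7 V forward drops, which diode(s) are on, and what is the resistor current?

Assume both conduct. Then node N would need to be at both 6.5−0.7 = 5.8 V and 9.9−0.7 = 9.2 V, which is impossible.
Assume only D₂ conducts: V_N = 9.9 − 0.7 = 9.2 V, so I_R = 9.2/8.2 = 1.12 mA.
Check D₁: its anode-to-cathode voltage is 6.5 − 9.2 = -2.7 V < 0.7 V, so it is off. The assumption is consistent.

Only D₂ conducts; I_R ≈ 1.1 mA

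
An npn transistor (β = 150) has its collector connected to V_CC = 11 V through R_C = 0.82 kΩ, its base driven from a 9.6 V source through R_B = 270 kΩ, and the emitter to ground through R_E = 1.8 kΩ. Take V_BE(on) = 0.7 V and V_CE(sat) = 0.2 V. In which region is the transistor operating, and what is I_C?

Assume active. Base-emitter loop: I_B = (V_BB − V_BE)/(R_B + (β+1)R_E) = (9.6 − 0.7)/(270 + 151×1.8) = 0.0164 mA.
I_C = β·I_B = 150×0.0164 = 2.46 mA.
V_CE = V_CC − I_C·R_C − I_E·R_E = 11 − 2.46×0.82 − 2.48×1.8 = 4.51 V > V_CE(sat), so the active-region assumption holds.

active; I_C ≈ 2.5 mA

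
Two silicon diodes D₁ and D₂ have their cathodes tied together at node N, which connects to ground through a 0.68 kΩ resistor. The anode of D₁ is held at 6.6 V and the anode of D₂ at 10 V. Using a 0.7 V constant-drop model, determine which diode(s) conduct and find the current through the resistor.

Only D₂ conducts; I_R ≈ 14 mA

Assume both conduct. Then node N would need to be at both 6.6−0.7 = 5.9 V and 10−0.7 = 9.3 V, which is impossible.
Assume only D₂ conducts: V_N = 10 − 0.7 = 9.3 V, so I_R = 9.3/0.68 = 13.7 mA.
Check D₁: its anode-to-cathode voltage is 6.6 − 9.3 = -2.7 V < 0.7 V, so it is off. The assumption is consistent.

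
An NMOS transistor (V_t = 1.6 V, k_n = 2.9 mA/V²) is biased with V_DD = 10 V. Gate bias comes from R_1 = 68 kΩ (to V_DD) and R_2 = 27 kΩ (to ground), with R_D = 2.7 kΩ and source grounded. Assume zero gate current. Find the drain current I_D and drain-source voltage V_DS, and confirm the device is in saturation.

V_G = V_DD·R_2/(R_1+R_2) = 10×27/95 = 2.84 V. With the source grounded, V_GS = V_G = 2.84 V.
Assume saturation: I_D = (k_n/2)(V_GS − V_t)² = (2.9/2)×(2.84 − 1.6)² = 1.45×1.24² = 2.24 mA.
V_DS = V_DD − I_D·R_D = 10 − 2.24×2.7 = 3.96 V.
Saturation requires V_DS ≥ V_GS − V_t = 1.24 V; 3.96 ≥ 1.24 ✓.

I_D ≈ 2.2 mA, V_DS ≈ 4 V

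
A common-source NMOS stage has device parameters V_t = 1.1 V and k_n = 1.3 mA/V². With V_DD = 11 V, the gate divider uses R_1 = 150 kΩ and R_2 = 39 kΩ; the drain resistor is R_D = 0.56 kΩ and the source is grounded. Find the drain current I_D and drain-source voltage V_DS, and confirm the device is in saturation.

I_D ≈ 0.89 mA, V_DS ≈ 11 V

V_G = V_DD·R_2/(R_1+R_2) = 11×39/189 = 2.27 V. With the source grounded, V_GS = V_G = 2.27 V.
Assume saturation: I_D = (k_n/2)(V_GS − V_t)² = (1.3/2)×(2.27 − 1.1)² = 0.65×1.17² = 0.89 mA.
V_DS = V_DD − I_D·R_D = 11 − 0.89×0.56 = 10.5 V.
Saturation requires V_DS ≥ V_GS − V_t = 1.17 V; 10.5 ≥ 1.17 ✓.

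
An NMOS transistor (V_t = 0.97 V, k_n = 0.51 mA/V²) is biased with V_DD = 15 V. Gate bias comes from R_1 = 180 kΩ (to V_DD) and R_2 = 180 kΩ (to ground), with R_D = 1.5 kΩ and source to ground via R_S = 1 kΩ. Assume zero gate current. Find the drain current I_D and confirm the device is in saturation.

I_D ≈ 3.1 mA

V_G = V_DD·R_2/(R_1+R_2) = 15×180/360 = 7.5 V.
Assume saturation: I_D = (k_n/2)(V_GS − V_t)² with V_GS = V_G − I_D·R_S = 7.5 − 1·I_D.
Substituting gives 0.255·I_D² − 4.33·I_D + 10.9 = 0, with roots I_D = 3.06 or 13.9 mA.
The root I_D = 13.9 mA gives V_GS = -6.42 V ≤ V_t, so take I_D = 3.06 mA.
Then V_GS = 4.44 V and V_DS = V_DD − I_D(R_D+R_S) = 15 − 3.06×2.5 = 7.34 V.
Saturation requires V_DS ≥ V_GS − V_t = 3.47 V; 7.34 ≥ 3.47 ✓.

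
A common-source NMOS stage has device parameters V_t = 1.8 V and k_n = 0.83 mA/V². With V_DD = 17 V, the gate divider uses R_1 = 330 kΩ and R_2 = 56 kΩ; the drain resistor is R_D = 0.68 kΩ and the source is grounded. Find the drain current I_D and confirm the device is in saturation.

V_G = V_DD·R_2/(R_1+R_2) = 17×56/386 = 2.47 V. With the source grounded, V_GS = V_G = 2.47 V.
Assume saturation: I_D = (k_n/2)(V_GS − V_t)² = (0.83/2)×(2.47 − 1.8)² = 0.415×0.666² = 0.184 mA.
V_DS = V_DD − I_D·R_D = 17 − 0.184×0.68 = 16.9 V.
Saturation requires V_DS ≥ V_GS − V_t = 0.666 V; 16.9 ≥ 0.666 ✓.

I_D ≈ 0.18 mA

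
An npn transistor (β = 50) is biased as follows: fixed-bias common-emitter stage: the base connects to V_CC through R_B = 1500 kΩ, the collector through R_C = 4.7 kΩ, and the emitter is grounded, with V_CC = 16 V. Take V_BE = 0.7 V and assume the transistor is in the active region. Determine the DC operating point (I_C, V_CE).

I_C ≈ 0.51 mA, V_CE ≈ 14 V

Base loop: V_CC = I_B·R_B + V_BE, so I_B = (16 − 0.7)/1500 kΩ = 0.0102 mA.
In the active region I_C = β·I_B = 50 × 0.0102 = 0.51 mA.
Collector loop: V_CE = V_CC − I_C·R_C = 16 − 0.51×4.7 = 13.6 V.
Since V_CE = 13.6 V > V_CE(sat) ≈ 0.2 V, the transistor is in the active region as assumed.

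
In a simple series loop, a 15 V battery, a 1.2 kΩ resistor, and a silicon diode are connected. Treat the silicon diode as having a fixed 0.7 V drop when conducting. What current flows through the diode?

I ≈ 12 mA

KVL around the loop: 15 = V_D + I·R = 0.7 + I × 1.2 kΩ.
So I = (15 − 0.7) / 1.2 kΩ = 14.3 / 1.2 = 11.9 mA.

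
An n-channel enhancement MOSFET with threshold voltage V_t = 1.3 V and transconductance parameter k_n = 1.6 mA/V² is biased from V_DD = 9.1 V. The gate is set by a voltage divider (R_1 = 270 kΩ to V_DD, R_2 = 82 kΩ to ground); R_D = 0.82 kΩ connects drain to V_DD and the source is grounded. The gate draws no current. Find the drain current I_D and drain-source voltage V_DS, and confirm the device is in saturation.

I_D ≈ 0.54 mA, V_DS ≈ 8.7 V

V_G = V_DD·R_2/(R_1+R_2) = 9.1×82/352 = 2.12 V. With the source grounded, V_GS = V_G = 2.12 V.
Assume saturation: I_D = (k_n/2)(V_GS − V_t)² = (1.6/2)×(2.12 − 1.3)² = 0.8×0.82² = 0.538 mA.
V_DS = V_DD − I_D·R_D = 9.1 − 0.538×0.82 = 8.66 V.
Saturation requires V_DS ≥ V_GS − V_t = 0.82 V; 8.66 ≥ 0.82 ✓.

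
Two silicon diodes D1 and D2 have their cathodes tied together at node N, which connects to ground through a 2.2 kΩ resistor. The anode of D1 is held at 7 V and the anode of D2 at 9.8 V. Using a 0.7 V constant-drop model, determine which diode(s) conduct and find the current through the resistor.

Assume both conduct. Then node N would need to be at both 7−0.7 = 6.3 V and 9.8−0.7 = 9.1 V, which is impossible.
Assume only D2 conducts: V_N = 9.8 − 0.7 = 9.1 V, so I_R = 9.1/2.2 = 4.14 mA.
Check D1: its anode-to-cathode voltage is 7 − 9.1 = -2.1 V < 0.7 V, so it is off. The assumption is consistent.

Only D2 conducts; I_R ≈ 4.1 mA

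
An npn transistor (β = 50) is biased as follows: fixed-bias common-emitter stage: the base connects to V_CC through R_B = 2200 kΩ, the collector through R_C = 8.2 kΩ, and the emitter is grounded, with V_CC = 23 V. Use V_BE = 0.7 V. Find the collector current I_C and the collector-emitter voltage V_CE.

Base loop: V_CC = I_B·R_B + V_BE, so I_B = (23 − 0.7)/2200 kΩ = 0.0101 mA.
In the active region I_C = β·I_B = 50 × 0.0101 = 0.507 mA.
Collector loop: V_CE = V_CC − I_C·R_C = 23 − 0.507×8.2 = 18.8 V.
Since V_CE = 18.8 V > V_CE(sat) ≈ 0.2 V, the transistor is in the active region as assumed.

I_C ≈ 0.51 mA, V_CE ≈ 19 V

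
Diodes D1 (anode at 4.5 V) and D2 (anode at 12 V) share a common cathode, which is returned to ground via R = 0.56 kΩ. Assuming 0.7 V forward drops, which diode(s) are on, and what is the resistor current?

Only D2 conducts; I_R ≈ 20 mA

Assume both conduct. Then node N would need to be at both 4.5−0.7 = 3.8 V and 12−0.7 = 11.3 V, which is impossible.
Assume only D2 conducts: V_N = 12 − 0.7 = 11.3 V, so I_R = 11.3/0.56 = 20.2 mA.
Check D1: its anode-to-cathode voltage is 4.5 − 11.3 = -6.8 V < 0.7 V, so it is off. The assumption is consistent.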